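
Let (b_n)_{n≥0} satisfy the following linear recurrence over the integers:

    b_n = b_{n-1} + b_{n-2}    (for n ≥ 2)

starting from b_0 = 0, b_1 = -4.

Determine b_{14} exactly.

b_2 = 1·-4 + 1·0 = -4
b_3 = 1·-4 + 1·-4 = -8
b_4 = 1·-8 + 1·-4 = -12
b_5 = 1·-12 + 1·-8 = -20
b_6 = 1·-20 + 1·-12 = -32
b_7 = 1·-32 + 1·-20 = -52
b_8 = 1·-52 + 1·-32 = -84
b_9 = 1·-84 + 1·-52 = -136
b_10 = 1·-136 + 1·-84 = -220
b_11 = 1·-220 + 1·-136 = -356
b_12 = 1·-356 + 1·-220 = -576
b_13 = 1·-576 + 1·-356 = -932
b_14 = 1·-932 + 1·-576 = -1508

-1508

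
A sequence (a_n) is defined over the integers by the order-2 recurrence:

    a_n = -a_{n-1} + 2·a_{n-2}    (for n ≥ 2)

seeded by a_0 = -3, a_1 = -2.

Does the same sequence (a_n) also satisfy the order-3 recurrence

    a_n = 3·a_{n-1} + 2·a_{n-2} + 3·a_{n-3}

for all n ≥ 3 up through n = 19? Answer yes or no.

Terms a_0..a_19: -3, -2, -4, 0, -8, 8, -24, 40, -88, 168, -344, 680, -1368, 2728, -5464, 10920, -21848, 43688, -87384, 174760
n=3: candidate gives -25, actual a_3 = 0 ✗

no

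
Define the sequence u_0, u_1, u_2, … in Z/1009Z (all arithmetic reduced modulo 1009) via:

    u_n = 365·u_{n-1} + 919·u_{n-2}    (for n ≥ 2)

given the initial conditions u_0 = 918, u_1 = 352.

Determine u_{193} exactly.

58

u_2 = 365·352 + 919·918 = 455
u_3 = 365·455 + 919·352 = 198
u_4 = 365·198 + 919·455 = 41
u_5 = 365·41 + 919·198 = 172
u_6 = 365·172 + 919·41 = 568
u_7 = 365·568 + 919·172 = 130
Continuing the recurrence:
  u_8 = 366;  u_9 = 810;  u_10 = 370;  u_11 = 601;  u_12 = 409;  u_13 = 349
  u_14 = 774;  u_15 = 868;  u_16 = 964;  u_17 = 301;  u_18 = 907;  u_19 = 256
  u_20 = 711;  u_21 = 369;  u_22 = 65;  u_23 = 605;  u_24 = 58;  u_25 = 17
  u_26 = 985;  u_27 = 809;  u_28 = 799;  u_29 = 881;  u_30 = 432;  u_31 = 697
  u_32 = 608;  u_33 = 777;  u_34 = 851;  u_35 = 543;  u_36 = 525;  u_37 = 486
  u_38 = 988;  u_39 = 54;  u_40 = 411;  u_41 = 868;  u_42 = 337;  u_43 = 489
  u_44 = 841;  u_45 = 615;  u_46 = 462;  u_47 = 272;  u_48 = 187;  u_49 = 388
  u_50 = 683;  u_51 = 467;  u_52 = 13;  u_53 = 48;  u_54 = 206;  u_55 = 240
  u_56 = 448;  u_57 = 660;  u_58 = 798;  u_59 = 809;  u_60 = 476;  u_61 = 30
  u_62 = 398;  u_63 = 301;  u_64 = 388;  u_65 = 513;  u_66 = 975;  u_67 = 951
  u_68 = 52;  u_69 = 993;  u_70 = 579;  u_71 = 885;  u_72 = 503;  u_73 = 18
  u_74 = 651;  u_75 = 898;  u_76 = 786;  u_77 = 234;  u_78 = 544;  u_79 = 925
  u_80 = 91;  u_81 = 415;  u_82 = 7;  u_83 = 520;  u_84 = 487;  u_85 = 794
  u_86 = 793;  u_87 = 41;  u_88 = 99;  u_89 = 157;  u_90 = 972;  u_91 = 617
  u_92 = 501;  u_93 = 201;  u_94 = 23;  u_95 = 395;  u_96 = 845;  u_97 = 445
  u_98 = 610;  u_99 = 980;  u_100 = 100;  u_101 = 768;  u_102 = 908;  u_103 = 969
  u_104 = 544;  u_105 = 360;  u_106 = 711;  u_107 = 90;  u_108 = 139;  u_109 = 257
  u_110 = 575;  u_111 = 80;  u_112 = 657;  u_113 = 535;  u_114 = 939;  u_115 = 966
  u_116 = 695;  u_117 = 250;  u_118 = 448;  u_119 = 769;  u_120 = 223;  u_121 = 77
  u_122 = 972;  u_123 = 754;  u_124 = 56;  u_125 = 3;  u_126 = 91;  u_127 = 657
  u_128 = 554;  u_129 = 811;  u_130 = 968;  u_131 = 837;  u_132 = 441;  u_133 = 879
  u_134 = 643;  u_135 = 199;  u_136 = 639;  u_137 = 408;  u_138 = 600;  u_139 = 660
  u_140 = 235;  u_141 = 141;  u_142 = 45;  u_143 = 708;  u_144 = 102;  u_145 = 753
  u_146 = 298;  u_147 = 640;  u_148 = 944;  u_149 = 404;  u_150 = 951;  u_151 = 992
  u_152 = 24;  u_153 = 200;  u_154 = 210;  u_155 = 128;  u_156 = 577;  u_157 = 312
  u_158 = 401;  u_159 = 232;  u_160 = 158;  u_161 = 466;  u_162 = 484;  u_163 = 523
  u_164 = 21;  u_165 = 955;  u_166 = 598;  u_167 = 141;  u_168 = 672;  u_169 = 520
  u_170 = 168;  u_171 = 394;  u_172 = 547;  u_173 = 737;  u_174 = 822;  u_175 = 621
  u_176 = 326;  u_177 = 542;  u_178 = 996;  u_179 = 961;  u_180 = 803;  u_181 = 769
  u_182 = 561;  u_183 = 349;  u_184 = 211;  u_185 = 200;  u_186 = 533;  u_187 = 979
  u_188 = 611;  u_189 = 708;  u_190 = 621;  u_191 = 496
u_192 = 365·496 + 919·621 = 34
u_193 = 365·34 + 919·496 = 58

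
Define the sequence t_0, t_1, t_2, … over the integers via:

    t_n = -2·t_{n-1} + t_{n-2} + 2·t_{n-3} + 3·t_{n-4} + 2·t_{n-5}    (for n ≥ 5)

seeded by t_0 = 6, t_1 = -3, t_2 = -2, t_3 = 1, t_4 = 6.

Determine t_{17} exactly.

-137108

t_5 = -2·6 + 1·1 + 2·-2 + 3·-3 + 2·6 = -12
t_6 = -2·-12 + 1·6 + 2·1 + 3·-2 + 2·-3 = 20
t_7 = -2·20 + 1·-12 + 2·6 + 3·1 + 2·-2 = -41
t_8 = -2·-41 + 1·20 + 2·-12 + 3·6 + 2·1 = 98
t_9 = -2·98 + 1·-41 + 2·20 + 3·-12 + 2·6 = -221
t_10 = -2·-221 + 1·98 + 2·-41 + 3·20 + 2·-12 = 494
t_11 = -2·494 + 1·-221 + 2·98 + 3·-41 + 2·20 = -1096
t_12 = -2·-1096 + 1·494 + 2·-221 + 3·98 + 2·-41 = 2456
t_13 = -2·2456 + 1·-1096 + 2·494 + 3·-221 + 2·98 = -5487
t_14 = -2·-5487 + 1·2456 + 2·-1096 + 3·494 + 2·-221 = 12278
t_15 = -2·12278 + 1·-5487 + 2·2456 + 3·-1096 + 2·494 = -27431
t_16 = -2·-27431 + 1·12278 + 2·-5487 + 3·2456 + 2·-1096 = 61342
t_17 = -2·61342 + 1·-27431 + 2·12278 + 3·-5487 + 2·2456 = -137108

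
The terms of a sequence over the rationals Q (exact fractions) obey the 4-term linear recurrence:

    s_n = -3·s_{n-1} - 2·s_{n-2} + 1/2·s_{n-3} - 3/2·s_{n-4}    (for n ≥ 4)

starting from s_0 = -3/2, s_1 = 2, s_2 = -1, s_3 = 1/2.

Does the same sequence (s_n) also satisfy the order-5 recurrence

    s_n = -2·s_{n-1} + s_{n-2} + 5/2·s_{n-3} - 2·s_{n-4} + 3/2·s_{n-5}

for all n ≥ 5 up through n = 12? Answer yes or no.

Terms s_0..s_12: -3/2, 2, -1, 1/2, 15/4, -63/4, 83/2, -735/8, 1433/8, -1237/4, 7381/16, -8609/16, 1073/4
n=5: candidate gives -63/4, actual s_5 = -63/4 ✓
n=6: candidate gives 83/2, actual s_6 = 83/2 ✓
n=7: candidate gives -735/8, actual s_7 = -735/8 ✓
n=8: candidate gives 1433/8, actual s_8 = 1433/8 ✓
n=9: candidate gives -1237/4, actual s_9 = -1237/4 ✓
n=10: candidate gives 7381/16, actual s_10 = 7381/16 ✓
n=11: candidate gives -8609/16, actual s_11 = -8609/16 ✓
n=12: candidate gives 1073/4, actual s_12 = 1073/4 ✓

yes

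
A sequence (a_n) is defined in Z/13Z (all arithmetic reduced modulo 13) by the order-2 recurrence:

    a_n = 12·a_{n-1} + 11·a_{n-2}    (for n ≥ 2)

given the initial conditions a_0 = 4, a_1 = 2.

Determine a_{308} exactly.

1

a_2 = 12·2 + 11·4 = 3
a_3 = 12·3 + 11·2 = 6
a_4 = 12·6 + 11·3 = 1
a_5 = 12·1 + 11·6 = 0
a_6 = 12·0 + 11·1 = 11
a_7 = 12·11 + 11·0 = 2
Continuing the recurrence:
  a_8 = 2;  a_9 = 7;  a_10 = 2;  a_11 = 10;  a_12 = 12;  a_13 = 7
  a_14 = 8;  a_15 = 4;  a_16 = 6;  a_17 = 12;  a_18 = 2;  a_19 = 0
  a_20 = 9;  a_21 = 4;  a_22 = 4;  a_23 = 1;  a_24 = 4;  a_25 = 7
  a_26 = 11;  a_27 = 1;  a_28 = 3;  a_29 = 8;  a_30 = 12;  a_31 = 11
  a_32 = 4;  a_33 = 0;  a_34 = 5;  a_35 = 8;  a_36 = 8;  a_37 = 2
  a_38 = 8;  a_39 = 1;  a_40 = 9;  a_41 = 2;  a_42 = 6;  a_43 = 3
  a_44 = 11;  a_45 = 9;  a_46 = 8;  a_47 = 0;  a_48 = 10;  a_49 = 3
  a_50 = 3;  a_51 = 4;  a_52 = 3;  a_53 = 2;  a_54 = 5;  a_55 = 4
  a_56 = 12;  a_57 = 6;  a_58 = 9;  a_59 = 5;  a_60 = 3;  a_61 = 0
  a_62 = 7;  a_63 = 6;  a_64 = 6;  a_65 = 8;  a_66 = 6;  a_67 = 4
  a_68 = 10;  a_69 = 8;  a_70 = 11;  a_71 = 12;  a_72 = 5;  a_73 = 10
  a_74 = 6;  a_75 = 0;  a_76 = 1;  a_77 = 12;  a_78 = 12;  a_79 = 3
  a_80 = 12;  a_81 = 8;  a_82 = 7;  a_83 = 3;  a_84 = 9;  a_85 = 11
  a_86 = 10;  a_87 = 7;  a_88 = 12;  a_89 = 0;  a_90 = 2;  a_91 = 11
  a_92 = 11;  a_93 = 6;  a_94 = 11;  a_95 = 3;  a_96 = 1;  a_97 = 6
  a_98 = 5;  a_99 = 9;  a_100 = 7;  a_101 = 1;  a_102 = 11;  a_103 = 0
  a_104 = 4;  a_105 = 9;  a_106 = 9;  a_107 = 12;  a_108 = 9;  a_109 = 6
  a_110 = 2;  a_111 = 12;  a_112 = 10;  a_113 = 5;  a_114 = 1;  a_115 = 2
  a_116 = 9;  a_117 = 0;  a_118 = 8;  a_119 = 5;  a_120 = 5;  a_121 = 11
  a_122 = 5;  a_123 = 12;  a_124 = 4;  a_125 = 11;  a_126 = 7;  a_127 = 10
  a_128 = 2;  a_129 = 4;  a_130 = 5;  a_131 = 0;  a_132 = 3;  a_133 = 10
  a_134 = 10;  a_135 = 9;  a_136 = 10;  a_137 = 11;  a_138 = 8;  a_139 = 9
  a_140 = 1;  a_141 = 7;  a_142 = 4;  a_143 = 8;  a_144 = 10;  a_145 = 0
  a_146 = 6;  a_147 = 7;  a_148 = 7;  a_149 = 5;  a_150 = 7;  a_151 = 9
  a_152 = 3;  a_153 = 5;  a_154 = 2;  a_155 = 1;  a_156 = 8;  a_157 = 3
  a_158 = 7;  a_159 = 0;  a_160 = 12;  a_161 = 1;  a_162 = 1;  a_163 = 10
  a_164 = 1;  a_165 = 5;  a_166 = 6;  a_167 = 10;  a_168 = 4;  a_169 = 2
  a_170 = 3;  a_171 = 6;  a_172 = 1;  a_173 = 0;  a_174 = 11;  a_175 = 2
  a_176 = 2;  a_177 = 7;  a_178 = 2;  a_179 = 10;  a_180 = 12;  a_181 = 7
  a_182 = 8;  a_183 = 4;  a_184 = 6;  a_185 = 12;  a_186 = 2;  a_187 = 0
  a_188 = 9;  a_189 = 4;  a_190 = 4;  a_191 = 1;  a_192 = 4;  a_193 = 7
  a_194 = 11;  a_195 = 1;  a_196 = 3;  a_197 = 8;  a_198 = 12;  a_199 = 11
  a_200 = 4;  a_201 = 0;  a_202 = 5;  a_203 = 8;  a_204 = 8;  a_205 = 2
  a_206 = 8;  a_207 = 1;  a_208 = 9;  a_209 = 2;  a_210 = 6;  a_211 = 3
  a_212 = 11;  a_213 = 9;  a_214 = 8;  a_215 = 0;  a_216 = 10;  a_217 = 3
  a_218 = 3;  a_219 = 4;  a_220 = 3;  a_221 = 2;  a_222 = 5;  a_223 = 4
  a_224 = 12;  a_225 = 6;  a_226 = 9;  a_227 = 5;  a_228 = 3;  a_229 = 0
  a_230 = 7;  a_231 = 6;  a_232 = 6;  a_233 = 8;  a_234 = 6;  a_235 = 4
  a_236 = 10;  a_237 = 8;  a_238 = 11;  a_239 = 12;  a_240 = 5;  a_241 = 10
  a_242 = 6;  a_243 = 0;  a_244 = 1;  a_245 = 12;  a_246 = 12;  a_247 = 3
  a_248 = 12;  a_249 = 8;  a_250 = 7;  a_251 = 3;  a_252 = 9;  a_253 = 11
  a_254 = 10;  a_255 = 7;  a_256 = 12;  a_257 = 0;  a_258 = 2;  a_259 = 11
  a_260 = 11;  a_261 = 6;  a_262 = 11;  a_263 = 3;  a_264 = 1;  a_265 = 6
  a_266 = 5;  a_267 = 9;  a_268 = 7;  a_269 = 1;  a_270 = 11;  a_271 = 0
  a_272 = 4;  a_273 = 9;  a_274 = 9;  a_275 = 12;  a_276 = 9;  a_277 = 6
  a_278 = 2;  a_279 = 12;  a_280 = 10;  a_281 = 5;  a_282 = 1;  a_283 = 2
  a_284 = 9;  a_285 = 0;  a_286 = 8;  a_287 = 5;  a_288 = 5;  a_289 = 11
  a_290 = 5;  a_291 = 12;  a_292 = 4;  a_293 = 11;  a_294 = 7;  a_295 = 10
  a_296 = 2;  a_297 = 4;  a_298 = 5;  a_299 = 0;  a_300 = 3;  a_301 = 10
  a_302 = 10;  a_303 = 9;  a_304 = 10;  a_305 = 11;  a_306 = 8
a_307 = 12·8 + 11·11 = 9
a_308 = 12·9 + 11·8 = 1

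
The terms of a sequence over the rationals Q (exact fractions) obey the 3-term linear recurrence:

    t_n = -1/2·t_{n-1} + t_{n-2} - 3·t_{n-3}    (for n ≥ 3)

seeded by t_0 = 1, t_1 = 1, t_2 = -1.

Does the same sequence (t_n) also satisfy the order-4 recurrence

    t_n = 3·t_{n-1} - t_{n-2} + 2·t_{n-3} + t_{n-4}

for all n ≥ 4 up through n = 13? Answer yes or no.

no

Terms t_0..t_13: 1, 1, -1, -3/2, -13/4, 25/8, -5/16, 417/32, -1037/64, 2825/128, -16981/256, 53169/512, -188893/1024, 809113/2048
n=4: candidate gives -1/2, actual t_4 = -13/4 ✗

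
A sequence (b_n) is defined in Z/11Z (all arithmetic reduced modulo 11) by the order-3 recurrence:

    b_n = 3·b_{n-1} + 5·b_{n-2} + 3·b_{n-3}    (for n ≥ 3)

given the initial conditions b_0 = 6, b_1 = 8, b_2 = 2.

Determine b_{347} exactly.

b_3 = 3·2 + 5·8 + 3·6 = 9
b_4 = 3·9 + 5·2 + 3·8 = 6
b_5 = 3·6 + 5·9 + 3·2 = 3
b_6 = 3·3 + 5·6 + 3·9 = 0
b_7 = 3·0 + 5·3 + 3·6 = 0
b_8 = 3·0 + 5·0 + 3·3 = 9
b_9 = 3·9 + 5·0 + 3·0 = 5
b_10 = 3·5 + 5·9 + 3·0 = 5
b_11 = 3·5 + 5·5 + 3·9 = 1
b_12 = 3·1 + 5·5 + 3·5 = 10
b_13 = 3·10 + 5·1 + 3·5 = 6
b_14 = 3·6 + 5·10 + 3·1 = 5
b_15 = 3·5 + 5·6 + 3·10 = 9
b_16 = 3·9 + 5·5 + 3·6 = 4
b_17 = 3·4 + 5·9 + 3·5 = 6
b_18 = 3·6 + 5·4 + 3·9 = 10
b_19 = 3·10 + 5·6 + 3·4 = 6
b_20 = 3·6 + 5·10 + 3·6 = 9
b_21 = 3·9 + 5·6 + 3·10 = 10
b_22 = 3·10 + 5·9 + 3·6 = 5
b_23 = 3·5 + 5·10 + 3·9 = 4
b_24 = 3·4 + 5·5 + 3·10 = 1
b_25 = 3·1 + 5·4 + 3·5 = 5
b_26 = 3·5 + 5·1 + 3·4 = 10
b_27 = 3·10 + 5·5 + 3·1 = 3
b_28 = 3·3 + 5·10 + 3·5 = 8
b_29 = 3·8 + 5·3 + 3·10 = 3
b_30 = 3·3 + 5·8 + 3·3 = 3
b_31 = 3·3 + 5·3 + 3·8 = 4
b_32 = 3·4 + 5·3 + 3·3 = 3
b_33 = 3·3 + 5·4 + 3·3 = 5
b_34 = 3·5 + 5·3 + 3·4 = 9
b_35 = 3·9 + 5·5 + 3·3 = 6
b_36 = 3·6 + 5·9 + 3·5 = 1
b_37 = 3·1 + 5·6 + 3·9 = 5
b_38 = 3·5 + 5·1 + 3·6 = 5
b_39 = 3·5 + 5·5 + 3·1 = 10
b_40 = 3·10 + 5·5 + 3·5 = 4
b_41 = 3·4 + 5·10 + 3·5 = 0
b_42 = 3·0 + 5·4 + 3·10 = 6
b_43 = 3·6 + 5·0 + 3·4 = 8
b_44 = 3·8 + 5·6 + 3·0 = 10
b_45 = 3·10 + 5·8 + 3·6 = 0
b_46 = 3·0 + 5·10 + 3·8 = 8
b_47 = 3·8 + 5·0 + 3·10 = 10
b_48 = 3·10 + 5·8 + 3·0 = 4
b_49 = 3·4 + 5·10 + 3·8 = 9
b_50 = 3·9 + 5·4 + 3·10 = 0
b_51 = 3·0 + 5·9 + 3·4 = 2
b_52 = 3·2 + 5·0 + 3·9 = 0
b_53 = 3·0 + 5·2 + 3·0 = 10
b_54 = 3·10 + 5·0 + 3·2 = 3
b_55 = 3·3 + 5·10 + 3·0 = 4
b_56 = 3·4 + 5·3 + 3·10 = 2
b_57 = 3·2 + 5·4 + 3·3 = 2
b_58 = 3·2 + 5·2 + 3·4 = 6
b_59 = 3·6 + 5·2 + 3·2 = 1
b_60 = 3·1 + 5·6 + 3·2 = 6
b_61 = 3·6 + 5·1 + 3·6 = 8
b_62 = 3·8 + 5·6 + 3·1 = 2
(b_60, b_61, b_62) = (6, 8, 2) = (b_0, b_1, b_2), so the sequence has period 60.
347 ≡ 47 (mod 60), hence b_347 = b_47 = 10.

10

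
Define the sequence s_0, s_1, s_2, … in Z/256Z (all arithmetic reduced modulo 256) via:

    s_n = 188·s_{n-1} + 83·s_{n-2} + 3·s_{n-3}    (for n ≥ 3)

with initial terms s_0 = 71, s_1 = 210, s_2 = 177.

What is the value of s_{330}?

32

s_3 = 188·177 + 83·210 + 3·71 = 231
s_4 = 188·231 + 83·177 + 3·210 = 125
s_5 = 188·125 + 83·231 + 3·177 = 196
s_6 = 188·196 + 83·125 + 3·231 = 44
s_7 = 188·44 + 83·196 + 3·125 = 83
s_8 = 188·83 + 83·44 + 3·196 = 132
Continuing the recurrence:
  s_9 = 93;  s_10 = 17;  s_11 = 47;  s_12 = 30;  s_13 = 120;  s_14 = 103
  s_15 = 230;  s_16 = 181;  s_17 = 179;  s_18 = 213;  s_19 = 148;  s_20 = 216
  s_21 = 27;  s_22 = 152;  s_23 = 233;  s_24 = 181;  s_25 = 63;  s_26 = 174
  s_27 = 84;  s_28 = 215;  s_29 = 42;  s_30 = 137;  s_31 = 191;  s_32 = 45
  s_33 = 148;  s_34 = 132;  s_35 = 115;  s_36 = 252;  s_37 = 229;  s_38 = 57
  s_39 = 15;  s_40 = 46;  s_41 = 80;  s_42 = 215;  s_43 = 94;  s_44 = 173
  s_45 = 11;  s_46 = 69;  s_47 = 68;  s_48 = 112;  s_49 = 27;  s_50 = 240
  s_51 = 81;  s_52 = 157;  s_53 = 95;  s_54 = 158;  s_55 = 172;  s_56 = 167
  s_57 = 66;  s_58 = 161;  s_59 = 151;  s_60 = 221;  s_61 = 36;  s_62 = 220
  s_63 = 211;  s_64 = 180;  s_65 = 45;  s_66 = 225;  s_67 = 239;  s_68 = 254
  s_69 = 168;  s_70 = 135;  s_71 = 150;  s_72 = 229;  s_73 = 99;  s_74 = 181
  s_75 = 180;  s_76 = 8;  s_77 = 91;  s_78 = 136;  s_79 = 121;  s_80 = 5
  s_81 = 127;  s_82 = 78;  s_83 = 132;  s_84 = 183;  s_85 = 26;  s_86 = 249
  s_87 = 111;  s_88 = 141;  s_89 = 116;  s_90 = 52;  s_91 = 115;  s_92 = 172
  s_93 = 53;  s_94 = 9;  s_95 = 207;  s_96 = 142;  s_97 = 128;  s_98 = 119
  s_99 = 142;  s_100 = 93;  s_101 = 187;  s_102 = 37;  s_103 = 228;  s_104 = 160
  s_105 = 219;  s_106 = 96;  s_107 = 97;  s_108 = 237;  s_109 = 159;  s_110 = 190
  s_111 = 220;  s_112 = 7;  s_113 = 178;  s_114 = 145;  s_115 = 71;  s_116 = 61
  s_117 = 132;  s_118 = 140;  s_119 = 83;  s_120 = 228;  s_121 = 253;  s_122 = 177
  s_123 = 175;  s_124 = 222;  s_125 = 216;  s_126 = 167;  s_127 = 70;  s_128 = 21
  s_129 = 19;  s_130 = 149;  s_131 = 212;  s_132 = 56;  s_133 = 155;  s_134 = 120
  s_135 = 9;  s_136 = 85;  s_137 = 191;  s_138 = 238;  s_139 = 180;  s_140 = 151
  s_141 = 10;  s_142 = 105;  s_143 = 31;  s_144 = 237;  s_145 = 84;  s_146 = 228
  s_147 = 115;  s_148 = 92;  s_149 = 133;  s_150 = 217;  s_151 = 143;  s_152 = 238
  s_153 = 176;  s_154 = 23;  s_155 = 190;  s_156 = 13;  s_157 = 107;  s_158 = 5
  s_159 = 132;  s_160 = 208;  s_161 = 155;  s_162 = 208;  s_163 = 113;  s_164 = 61
  s_165 = 223;  s_166 = 222;  s_167 = 12;  s_168 = 103;  s_169 = 34;  s_170 = 129
  s_171 = 247;  s_172 = 157;  s_173 = 228;  s_174 = 60;  s_175 = 211;  s_176 = 20
  s_177 = 205;  s_178 = 129;  s_179 = 111;  s_180 = 190;  s_181 = 8;  s_182 = 199
  s_183 = 246;  s_184 = 69;  s_185 = 195;  s_186 = 117;  s_187 = 244;  s_188 = 104
  s_189 = 219;  s_190 = 104;  s_191 = 153;  s_192 = 165;  s_193 = 255;  s_194 = 142
  s_195 = 228;  s_196 = 119;  s_197 = 250;  s_198 = 217;  s_199 = 207;  s_200 = 77
  s_201 = 52;  s_202 = 148;  s_203 = 115;  s_204 = 12;  s_205 = 213;  s_206 = 169
  s_207 = 79;  s_208 = 78;  s_209 = 224;  s_210 = 183;  s_211 = 238;  s_212 = 189
  s_213 = 27;  s_214 = 229;  s_215 = 36;  s_216 = 0;  s_217 = 91;  s_218 = 64
  s_219 = 129;  s_220 = 141;  s_221 = 31;  s_222 = 254;  s_223 = 60;  s_224 = 199
  s_225 = 146;  s_226 = 113;  s_227 = 167;  s_228 = 253;  s_229 = 68;  s_230 = 236
  s_231 = 83;  s_232 = 68;  s_233 = 157;  s_234 = 81;  s_235 = 47;  s_236 = 158
  s_237 = 56;  s_238 = 231;  s_239 = 166;  s_240 = 117;  s_241 = 115;  s_242 = 85
  s_243 = 20;  s_244 = 152;  s_245 = 27;  s_246 = 88;  s_247 = 41;  s_248 = 245
  s_249 = 63;  s_250 = 46;  s_251 = 20;  s_252 = 87;  s_253 = 234;  s_254 = 73
  s_255 = 127;  s_256 = 173;  s_257 = 20;  s_258 = 68;  s_259 = 115;  s_260 = 188
  s_261 = 37;  s_262 = 121;  s_263 = 15;  s_264 = 174;  s_265 = 16;  s_266 = 87
  s_267 = 30;  s_268 = 109;  s_269 = 203;  s_270 = 197;  s_271 = 196;  s_272 = 48
  s_273 = 27;  s_274 = 176;  s_275 = 145;  s_276 = 221;  s_277 = 95;  s_278 = 30
  s_279 = 108;  s_280 = 39;  s_281 = 2;  s_282 = 97;  s_283 = 87;  s_284 = 93
  s_285 = 164;  s_286 = 156;  s_287 = 211;  s_288 = 116;  s_289 = 109;  s_290 = 33
  s_291 = 239;  s_292 = 126;  s_293 = 104;  s_294 = 7;  s_295 = 86;  s_296 = 165
  s_297 = 35;  s_298 = 53;  s_299 = 52;  s_300 = 200;  s_301 = 91;  s_302 = 72
  s_303 = 185;  s_304 = 69;  s_305 = 127;  s_306 = 206;  s_307 = 68;  s_308 = 55
  s_309 = 218;  s_310 = 185;  s_311 = 47;  s_312 = 13;  s_313 = 244;  s_314 = 244
  s_315 = 115;  s_316 = 108;  s_317 = 117;  s_318 = 73;  s_319 = 207;  s_320 = 14
  s_321 = 64;  s_322 = 247;  s_323 = 78;  s_324 = 29;  s_325 = 123;  s_326 = 165
  s_327 = 100;  s_328 = 96
s_329 = 188·96 + 83·100 + 3·165 = 219
s_330 = 188·219 + 83·96 + 3·100 = 32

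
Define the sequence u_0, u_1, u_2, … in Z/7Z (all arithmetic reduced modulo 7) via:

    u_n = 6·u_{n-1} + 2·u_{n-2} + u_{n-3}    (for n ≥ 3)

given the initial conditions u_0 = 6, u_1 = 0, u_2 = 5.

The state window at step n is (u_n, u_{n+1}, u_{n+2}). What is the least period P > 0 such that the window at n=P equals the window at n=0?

21

n=0: window = (6, 0, 5)
n=1: window = (0, 5, 1)
n=2: window = (5, 1, 2)
n=3: window = (1, 2, 5)
n=4: window = (2, 5, 0)
n=5: window = (5, 0, 5)
n=6: window = (0, 5, 0)
n=7: window = (5, 0, 3)
n=8: window = (0, 3, 2)
n=9: window = (3, 2, 4)
n=10: window = (2, 4, 3)
n=11: window = (4, 3, 0)
n=12: window = (3, 0, 3)
n=13: window = (0, 3, 0)
n=14: window = (3, 0, 6)
n=15: window = (0, 6, 4)
n=16: window = (6, 4, 1)
n=17: window = (4, 1, 6)
n=18: window = (1, 6, 0)
n=19: window = (6, 0, 6)
n=20: window = (0, 6, 0)
n=21: window = (6, 0, 5)
window at n=21 equals window at n=0 → period = 21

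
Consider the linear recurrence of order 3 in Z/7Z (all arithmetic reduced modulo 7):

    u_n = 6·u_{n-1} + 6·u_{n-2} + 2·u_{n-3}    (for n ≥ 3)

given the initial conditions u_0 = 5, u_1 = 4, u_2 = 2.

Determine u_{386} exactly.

5

u_3 = 6·2 + 6·4 + 2·5 = 4
u_4 = 6·4 + 6·2 + 2·4 = 2
u_5 = 6·2 + 6·4 + 2·2 = 5
u_6 = 6·5 + 6·2 + 2·4 = 1
u_7 = 6·1 + 6·5 + 2·2 = 5
u_8 = 6·5 + 6·1 + 2·5 = 4
Continuing the recurrence:
  u_9 = 0;  u_10 = 6;  u_11 = 2;  u_12 = 6;  u_13 = 4;  u_14 = 1
  u_15 = 0;  u_16 = 0;  u_17 = 2;  u_18 = 5;  u_19 = 0;  u_20 = 6
  u_21 = 4;  u_22 = 4;  u_23 = 4;  u_24 = 0;  u_25 = 4;  u_26 = 4
  u_27 = 6;  u_28 = 5;  u_29 = 4;  u_30 = 3;  u_31 = 3;  u_32 = 2
  u_33 = 1;  u_34 = 3;  u_35 = 0;  u_36 = 6;  u_37 = 0;  u_38 = 1
  u_39 = 4;  u_40 = 2;  u_41 = 3;  u_42 = 3;  u_43 = 5;  u_44 = 5
  u_45 = 3;  u_46 = 2;  u_47 = 5;  u_48 = 6;  u_49 = 0;  u_50 = 4
  u_51 = 1;  u_52 = 2;  u_53 = 5;  u_54 = 2;  u_55 = 4;  u_56 = 4
  u_57 = 3;  u_58 = 1;  u_59 = 4;  u_60 = 1;  u_61 = 4;  u_62 = 3
  u_63 = 2;  u_64 = 3;  u_65 = 1;  u_66 = 0;  u_67 = 5;  u_68 = 4
  u_69 = 5;  u_70 = 1;  u_71 = 2;  u_72 = 0;  u_73 = 0;  u_74 = 4
  u_75 = 3;  u_76 = 0;  u_77 = 5;  u_78 = 1;  u_79 = 1;  u_80 = 1
  u_81 = 0;  u_82 = 1;  u_83 = 1;  u_84 = 5;  u_85 = 3;  u_86 = 1
  u_87 = 6;  u_88 = 6;  u_89 = 4;  u_90 = 2;  u_91 = 6;  u_92 = 0
  u_93 = 5;  u_94 = 0;  u_95 = 2;  u_96 = 1;  u_97 = 4;  u_98 = 6
  u_99 = 6;  u_100 = 3;  u_101 = 3;  u_102 = 6;  u_103 = 4;  u_104 = 3
  u_105 = 5;  u_106 = 0;  u_107 = 1;  u_108 = 2;  u_109 = 4;  u_110 = 3
  u_111 = 4;  u_112 = 1;  u_113 = 1;  u_114 = 6;  u_115 = 2;  u_116 = 1
  u_117 = 2;  u_118 = 1;  u_119 = 6;  u_120 = 4;  u_121 = 6;  u_122 = 2
  u_123 = 0;  u_124 = 3;  u_125 = 1;  u_126 = 3;  u_127 = 2;  u_128 = 4
  u_129 = 0;  u_130 = 0;  u_131 = 1;  u_132 = 6;  u_133 = 0;  u_134 = 3
  u_135 = 2;  u_136 = 2;  u_137 = 2;  u_138 = 0;  u_139 = 2;  u_140 = 2
  u_141 = 3;  u_142 = 6;  u_143 = 2;  u_144 = 5;  u_145 = 5;  u_146 = 1
  u_147 = 4;  u_148 = 5;  u_149 = 0;  u_150 = 3;  u_151 = 0;  u_152 = 4
  u_153 = 2;  u_154 = 1;  u_155 = 5;  u_156 = 5;  u_157 = 6;  u_158 = 6
  u_159 = 5;  u_160 = 1;  u_161 = 6;  u_162 = 3;  u_163 = 0;  u_164 = 2
  u_165 = 4;  u_166 = 1;  u_167 = 6;  u_168 = 1;  u_169 = 2;  u_170 = 2
  u_171 = 5;  u_172 = 4;  u_173 = 2;  u_174 = 4;  u_175 = 2;  u_176 = 5
  u_177 = 1;  u_178 = 5;  u_179 = 4;  u_180 = 0;  u_181 = 6;  u_182 = 2
  u_183 = 6;  u_184 = 4;  u_185 = 1;  u_186 = 0;  u_187 = 0;  u_188 = 2
  u_189 = 5;  u_190 = 0;  u_191 = 6;  u_192 = 4;  u_193 = 4;  u_194 = 4
  u_195 = 0;  u_196 = 4;  u_197 = 4;  u_198 = 6;  u_199 = 5;  u_200 = 4
  u_201 = 3;  u_202 = 3;  u_203 = 2;  u_204 = 1;  u_205 = 3;  u_206 = 0
  u_207 = 6;  u_208 = 0;  u_209 = 1;  u_210 = 4;  u_211 = 2;  u_212 = 3
  u_213 = 3;  u_214 = 5;  u_215 = 5;  u_216 = 3;  u_217 = 2;  u_218 = 5
  u_219 = 6;  u_220 = 0;  u_221 = 4;  u_222 = 1;  u_223 = 2;  u_224 = 5
  u_225 = 2;  u_226 = 4;  u_227 = 4;  u_228 = 3;  u_229 = 1;  u_230 = 4
  u_231 = 1;  u_232 = 4;  u_233 = 3;  u_234 = 2;  u_235 = 3;  u_236 = 1
  u_237 = 0;  u_238 = 5;  u_239 = 4;  u_240 = 5;  u_241 = 1;  u_242 = 2
  u_243 = 0;  u_244 = 0;  u_245 = 4;  u_246 = 3;  u_247 = 0;  u_248 = 5
  u_249 = 1;  u_250 = 1;  u_251 = 1;  u_252 = 0;  u_253 = 1;  u_254 = 1
  u_255 = 5;  u_256 = 3;  u_257 = 1;  u_258 = 6;  u_259 = 6;  u_260 = 4
  u_261 = 2;  u_262 = 6;  u_263 = 0;  u_264 = 5;  u_265 = 0;  u_266 = 2
  u_267 = 1;  u_268 = 4;  u_269 = 6;  u_270 = 6;  u_271 = 3;  u_272 = 3
  u_273 = 6;  u_274 = 4;  u_275 = 3;  u_276 = 5;  u_277 = 0;  u_278 = 1
  u_279 = 2;  u_280 = 4;  u_281 = 3;  u_282 = 4;  u_283 = 1;  u_284 = 1
  u_285 = 6;  u_286 = 2;  u_287 = 1;  u_288 = 2;  u_289 = 1;  u_290 = 6
  u_291 = 4;  u_292 = 6;  u_293 = 2;  u_294 = 0;  u_295 = 3;  u_296 = 1
  u_297 = 3;  u_298 = 2;  u_299 = 4;  u_300 = 0;  u_301 = 0;  u_302 = 1
  u_303 = 6;  u_304 = 0;  u_305 = 3;  u_306 = 2;  u_307 = 2;  u_308 = 2
  u_309 = 0;  u_310 = 2;  u_311 = 2;  u_312 = 3;  u_313 = 6;  u_314 = 2
  u_315 = 5;  u_316 = 5;  u_317 = 1;  u_318 = 4;  u_319 = 5;  u_320 = 0
  u_321 = 3;  u_322 = 0;  u_323 = 4;  u_324 = 2;  u_325 = 1;  u_326 = 5
  u_327 = 5;  u_328 = 6;  u_329 = 6;  u_330 = 5;  u_331 = 1;  u_332 = 6
  u_333 = 3;  u_334 = 0;  u_335 = 2;  u_336 = 4;  u_337 = 1;  u_338 = 6
  u_339 = 1;  u_340 = 2;  u_341 = 2;  u_342 = 5;  u_343 = 4;  u_344 = 2
  u_345 = 4;  u_346 = 2;  u_347 = 5;  u_348 = 1;  u_349 = 5;  u_350 = 4
  u_351 = 0;  u_352 = 6;  u_353 = 2;  u_354 = 6;  u_355 = 4;  u_356 = 1
  u_357 = 0;  u_358 = 0;  u_359 = 2;  u_360 = 5;  u_361 = 0;  u_362 = 6
  u_363 = 4;  u_364 = 4;  u_365 = 4;  u_366 = 0;  u_367 = 4;  u_368 = 4
  u_369 = 6;  u_370 = 5;  u_371 = 4;  u_372 = 3;  u_373 = 3;  u_374 = 2
  u_375 = 1;  u_376 = 3;  u_377 = 0;  u_378 = 6;  u_379 = 0;  u_380 = 1
  u_381 = 4;  u_382 = 2;  u_383 = 3;  u_384 = 3
u_385 = 6·3 + 6·3 + 2·2 = 5
u_386 = 6·5 + 6·3 + 2·3 = 5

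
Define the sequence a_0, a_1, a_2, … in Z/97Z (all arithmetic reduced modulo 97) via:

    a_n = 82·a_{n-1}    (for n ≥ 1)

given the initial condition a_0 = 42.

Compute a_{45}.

a_1 = 82·42 = 49
a_2 = 82·49 = 41
a_3 = 82·41 = 64
a_4 = 82·64 = 10
a_5 = 82·10 = 44
a_6 = 82·44 = 19
a_7 = 82·19 = 6
a_8 = 82·6 = 7
a_9 = 82·7 = 89
a_10 = 82·89 = 23
a_11 = 82·23 = 43
a_12 = 82·43 = 34
a_13 = 82·34 = 72
a_14 = 82·72 = 84
a_15 = 82·84 = 1
a_16 = 82·1 = 82
a_17 = 82·82 = 31
a_18 = 82·31 = 20
a_19 = 82·20 = 88
a_20 = 82·88 = 38
a_21 = 82·38 = 12
a_22 = 82·12 = 14
a_23 = 82·14 = 81
a_24 = 82·81 = 46
a_25 = 82·46 = 86
a_26 = 82·86 = 68
a_27 = 82·68 = 47
a_28 = 82·47 = 71
a_29 = 82·71 = 2
a_30 = 82·2 = 67
a_31 = 82·67 = 62
a_32 = 82·62 = 40
a_33 = 82·40 = 79
a_34 = 82·79 = 76
a_35 = 82·76 = 24
a_36 = 82·24 = 28
a_37 = 82·28 = 65
a_38 = 82·65 = 92
a_39 = 82·92 = 75
a_40 = 82·75 = 39
a_41 = 82·39 = 94
a_42 = 82·94 = 45
a_43 = 82·45 = 4
a_44 = 82·4 = 37
a_45 = 82·37 = 27

27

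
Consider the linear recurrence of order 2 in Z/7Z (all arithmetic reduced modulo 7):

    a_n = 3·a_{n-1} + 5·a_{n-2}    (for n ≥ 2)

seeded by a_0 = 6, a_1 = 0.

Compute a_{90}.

a_2 = 3·0 + 5·6 = 2
a_3 = 3·2 + 5·0 = 6
a_4 = 3·6 + 5·2 = 0
(a_3, a_4) = (6, 0) = (a_0, a_1), so the sequence has period 3.
90 ≡ 0 (mod 3), hence a_90 = a_0 = 6.

6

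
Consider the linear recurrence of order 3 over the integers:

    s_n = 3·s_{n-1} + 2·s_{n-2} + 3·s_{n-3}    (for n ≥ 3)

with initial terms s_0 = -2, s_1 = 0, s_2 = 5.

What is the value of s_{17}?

s_3 = 3·5 + 2·0 + 3·-2 = 9
s_4 = 3·9 + 2·5 + 3·0 = 37
s_5 = 3·37 + 2·9 + 3·5 = 144
s_6 = 3·144 + 2·37 + 3·9 = 533
s_7 = 3·533 + 2·144 + 3·37 = 1998
s_8 = 3·1998 + 2·533 + 3·144 = 7492
s_9 = 3·7492 + 2·1998 + 3·533 = 28071
s_10 = 3·28071 + 2·7492 + 3·1998 = 105191
s_11 = 3·105191 + 2·28071 + 3·7492 = 394191
s_12 = 3·394191 + 2·105191 + 3·28071 = 1477168
s_13 = 3·1477168 + 2·394191 + 3·105191 = 5535459
s_14 = 3·5535459 + 2·1477168 + 3·394191 = 20743286
s_15 = 3·20743286 + 2·5535459 + 3·1477168 = 77732280
s_16 = 3·77732280 + 2·20743286 + 3·5535459 = 291289789
s_17 = 3·291289789 + 2·77732280 + 3·20743286 = 1091563785

1091563785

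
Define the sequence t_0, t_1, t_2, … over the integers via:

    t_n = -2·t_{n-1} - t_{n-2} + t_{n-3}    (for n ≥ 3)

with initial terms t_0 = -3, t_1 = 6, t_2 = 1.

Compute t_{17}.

t_3 = -2·1 + -1·6 + 1·-3 = -11
t_4 = -2·-11 + -1·1 + 1·6 = 27
t_5 = -2·27 + -1·-11 + 1·1 = -42
t_6 = -2·-42 + -1·27 + 1·-11 = 46
t_7 = -2·46 + -1·-42 + 1·27 = -23
t_8 = -2·-23 + -1·46 + 1·-42 = -42
t_9 = -2·-42 + -1·-23 + 1·46 = 153
t_10 = -2·153 + -1·-42 + 1·-23 = -287
t_11 = -2·-287 + -1·153 + 1·-42 = 379
t_12 = -2·379 + -1·-287 + 1·153 = -318
t_13 = -2·-318 + -1·379 + 1·-287 = -30
t_14 = -2·-30 + -1·-318 + 1·379 = 757
t_15 = -2·757 + -1·-30 + 1·-318 = -1802
t_16 = -2·-1802 + -1·757 + 1·-30 = 2817
t_17 = -2·2817 + -1·-1802 + 1·757 = -3075

-3075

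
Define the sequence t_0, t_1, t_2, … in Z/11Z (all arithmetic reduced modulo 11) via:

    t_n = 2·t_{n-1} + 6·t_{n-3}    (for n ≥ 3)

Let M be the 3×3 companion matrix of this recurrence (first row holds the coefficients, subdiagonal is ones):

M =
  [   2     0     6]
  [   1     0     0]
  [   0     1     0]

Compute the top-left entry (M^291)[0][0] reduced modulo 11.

(M^291)[0][0] is the top entry after applying M 291 times to the unit state (1, 0, 0). Equivalently it is h_{293} for the auxiliary sequence (h_n) obeying the same recurrence with h_2 = 1 and h_i = 0 for 0 ≤ i < 2:
h_3 = 2·1 + 0·0 + 6·0 = 2
h_4 = 2·2 + 0·1 + 6·0 = 4
h_5 = 2·4 + 0·2 + 6·1 = 3
h_6 = 2·3 + 0·4 + 6·2 = 7
h_7 = 2·7 + 0·3 + 6·4 = 5
h_8 = 2·5 + 0·7 + 6·3 = 6
h_9 = 2·6 + 0·5 + 6·7 = 10
h_10 = 2·10 + 0·6 + 6·5 = 6
h_11 = 2·6 + 0·10 + 6·6 = 4
h_12 = 2·4 + 0·6 + 6·10 = 2
h_13 = 2·2 + 0·4 + 6·6 = 7
h_14 = 2·7 + 0·2 + 6·4 = 5
h_15 = 2·5 + 0·7 + 6·2 = 0
h_16 = 2·0 + 0·5 + 6·7 = 9
h_17 = 2·9 + 0·0 + 6·5 = 4
h_18 = 2·4 + 0·9 + 6·0 = 8
h_19 = 2·8 + 0·4 + 6·9 = 4
h_20 = 2·4 + 0·8 + 6·4 = 10
h_21 = 2·10 + 0·4 + 6·8 = 2
h_22 = 2·2 + 0·10 + 6·4 = 6
h_23 = 2·6 + 0·2 + 6·10 = 6
h_24 = 2·6 + 0·6 + 6·2 = 2
h_25 = 2·2 + 0·6 + 6·6 = 7
h_26 = 2·7 + 0·2 + 6·6 = 6
h_27 = 2·6 + 0·7 + 6·2 = 2
h_28 = 2·2 + 0·6 + 6·7 = 2
h_29 = 2·2 + 0·2 + 6·6 = 7
h_30 = 2·7 + 0·2 + 6·2 = 4
h_31 = 2·4 + 0·7 + 6·2 = 9
h_32 = 2·9 + 0·4 + 6·7 = 5
h_33 = 2·5 + 0·9 + 6·4 = 1
h_34 = 2·1 + 0·5 + 6·9 = 1
h_35 = 2·1 + 0·1 + 6·5 = 10
h_36 = 2·10 + 0·1 + 6·1 = 4
h_37 = 2·4 + 0·10 + 6·1 = 3
h_38 = 2·3 + 0·4 + 6·10 = 0
h_39 = 2·0 + 0·3 + 6·4 = 2
h_40 = 2·2 + 0·0 + 6·3 = 0
h_41 = 2·0 + 0·2 + 6·0 = 0
h_42 = 2·0 + 0·0 + 6·2 = 1
(h_40, h_41, h_42) = (0, 0, 1) = (h_0, h_1, h_2), so the sequence has period 40.
293 ≡ 13 (mod 40), hence h_293 = h_13 = 7.

7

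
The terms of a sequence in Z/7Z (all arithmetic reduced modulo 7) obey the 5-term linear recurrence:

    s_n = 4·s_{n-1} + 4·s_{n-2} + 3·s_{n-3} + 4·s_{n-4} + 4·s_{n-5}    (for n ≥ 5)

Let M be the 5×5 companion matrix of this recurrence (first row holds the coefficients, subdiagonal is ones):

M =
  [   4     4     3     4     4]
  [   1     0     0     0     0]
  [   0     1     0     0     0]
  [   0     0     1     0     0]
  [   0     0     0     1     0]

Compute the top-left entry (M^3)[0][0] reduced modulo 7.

1

(M^3)[0][0] is the top entry after applying M 3 times to the unit state (1, 0, 0, 0, 0). Equivalently it is h_{7} for the auxiliary sequence (h_n) obeying the same recurrence with h_4 = 1 and h_i = 0 for 0 ≤ i < 4:
h_5 = 4·1 + 4·0 + 3·0 + 4·0 + 4·0 = 4
h_6 = 4·4 + 4·1 + 3·0 + 4·0 + 4·0 = 6
h_7 = 4·6 + 4·4 + 3·1 + 4·0 + 4·0 = 1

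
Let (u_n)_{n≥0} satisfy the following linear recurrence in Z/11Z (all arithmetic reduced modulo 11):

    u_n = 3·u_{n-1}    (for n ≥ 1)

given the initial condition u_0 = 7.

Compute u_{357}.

u_1 = 3·7 = 10
u_2 = 3·10 = 8
u_3 = 3·8 = 2
u_4 = 3·2 = 6
u_5 = 3·6 = 7
(u_5) = (7) = (u_0), so the sequence has period 5.
357 ≡ 2 (mod 5), hence u_357 = u_2 = 8.

8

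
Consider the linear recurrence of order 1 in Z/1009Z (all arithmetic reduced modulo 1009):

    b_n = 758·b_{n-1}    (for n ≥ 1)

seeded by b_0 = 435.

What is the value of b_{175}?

232

b_1 = 758·435 = 796
b_2 = 758·796 = 995
b_3 = 758·995 = 487
b_4 = 758·487 = 861
b_5 = 758·861 = 824
b_6 = 758·824 = 21
b_7 = 758·21 = 783
b_8 = 758·783 = 222
b_9 = 758·222 = 782
b_10 = 758·782 = 473
b_11 = 758·473 = 339
b_12 = 758·339 = 676
b_13 = 758·676 = 845
b_14 = 758·845 = 804
b_15 = 758·804 = 1005
b_16 = 758·1005 = 1004
b_17 = 758·1004 = 246
b_18 = 758·246 = 812
b_19 = 758·812 = 6
b_20 = 758·6 = 512
b_21 = 758·512 = 640
b_22 = 758·640 = 800
b_23 = 758·800 = 1000
b_24 = 758·1000 = 241
b_25 = 758·241 = 49
b_26 = 758·49 = 818
b_27 = 758·818 = 518
b_28 = 758·518 = 143
b_29 = 758·143 = 431
b_30 = 758·431 = 791
b_31 = 758·791 = 232
b_32 = 758·232 = 290
b_33 = 758·290 = 867
b_34 = 758·867 = 327
b_35 = 758·327 = 661
b_36 = 758·661 = 574
b_37 = 758·574 = 213
b_38 = 758·213 = 14
b_39 = 758·14 = 522
b_40 = 758·522 = 148
b_41 = 758·148 = 185
b_42 = 758·185 = 988
b_43 = 758·988 = 226
b_44 = 758·226 = 787
b_45 = 758·787 = 227
b_46 = 758·227 = 536
b_47 = 758·536 = 670
b_48 = 758·670 = 333
b_49 = 758·333 = 164
b_50 = 758·164 = 205
b_51 = 758·205 = 4
b_52 = 758·4 = 5
b_53 = 758·5 = 763
b_54 = 758·763 = 197
b_55 = 758·197 = 1003
b_56 = 758·1003 = 497
b_57 = 758·497 = 369
b_58 = 758·369 = 209
b_59 = 758·209 = 9
b_60 = 758·9 = 768
b_61 = 758·768 = 960
b_62 = 758·960 = 191
b_63 = 758·191 = 491
b_64 = 758·491 = 866
b_65 = 758·866 = 578
b_66 = 758·578 = 218
b_67 = 758·218 = 777
b_68 = 758·777 = 719
b_69 = 758·719 = 142
b_70 = 758·142 = 682
b_71 = 758·682 = 348
b_72 = 758·348 = 435
(b_72) = (435) = (b_0), so the sequence has period 72.
175 ≡ 31 (mod 72), hence b_175 = b_31 = 232.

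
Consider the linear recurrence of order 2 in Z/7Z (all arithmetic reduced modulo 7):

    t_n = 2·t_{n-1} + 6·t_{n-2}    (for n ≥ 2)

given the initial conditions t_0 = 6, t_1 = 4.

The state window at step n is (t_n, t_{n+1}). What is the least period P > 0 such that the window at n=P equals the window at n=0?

n=0: window = (6, 4)
n=1: window = (4, 2)
n=2: window = (2, 0)
n=3: window = (0, 5)
n=4: window = (5, 3)
n=5: window = (3, 1)
n=6: window = (1, 6)
n=7: window = (6, 4)
window at n=7 equals window at n=0 → period = 7

7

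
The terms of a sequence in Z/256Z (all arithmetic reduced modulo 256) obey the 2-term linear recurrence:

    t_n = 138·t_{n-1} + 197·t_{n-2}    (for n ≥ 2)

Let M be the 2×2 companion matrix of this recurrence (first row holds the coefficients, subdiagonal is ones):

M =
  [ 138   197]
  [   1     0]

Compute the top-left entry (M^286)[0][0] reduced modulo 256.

(M^286)[0][0] is the top entry after applying M 286 times to the unit state (1, 0). Equivalently it is h_{287} for the auxiliary sequence (h_n) obeying the same recurrence with h_1 = 1 and h_i = 0 for 0 ≤ i < 1:
h_2 = 138·1 + 197·0 = 138
h_3 = 138·138 + 197·1 = 41
h_4 = 138·41 + 197·138 = 76
h_5 = 138·76 + 197·41 = 133
h_6 = 138·133 + 197·76 = 46
h_7 = 138·46 + 197·133 = 37
Continuing the recurrence:
  h_8 = 88;  h_9 = 233;  h_10 = 82;  h_11 = 129;  h_12 = 164;  h_13 = 173
  h_14 = 118;  h_15 = 189;  h_16 = 176;  h_17 = 81;  h_18 = 26;  h_19 = 89
  h_20 = 252;  h_21 = 85;  h_22 = 190;  h_23 = 213;  h_24 = 8;  h_25 = 57
  h_26 = 226;  h_27 = 177;  h_28 = 84;  h_29 = 125;  h_30 = 6;  h_31 = 109
  h_32 = 96;  h_33 = 161;  h_34 = 170;  h_35 = 137;  h_36 = 172;  h_37 = 37
  h_38 = 78;  h_39 = 133;  h_40 = 184;  h_41 = 137;  h_42 = 114;  h_43 = 225
  h_44 = 4;  h_45 = 77;  h_46 = 150;  h_47 = 29;  h_48 = 16;  h_49 = 241
  h_50 = 58;  h_51 = 185;  h_52 = 92;  h_53 = 245;  h_54 = 222;  h_55 = 53
  h_56 = 104;  h_57 = 217;  h_58 = 2;  h_59 = 17;  h_60 = 180;  h_61 = 29
  h_62 = 38;  h_63 = 205;  h_64 = 192;  h_65 = 65;  h_66 = 202;  h_67 = 233
  h_68 = 12;  h_69 = 197;  h_70 = 110;  h_71 = 229;  h_72 = 24;  h_73 = 41
  h_74 = 146;  h_75 = 65;  h_76 = 100;  h_77 = 237;  h_78 = 182;  h_79 = 125
  h_80 = 112;  h_81 = 145;  h_82 = 90;  h_83 = 25;  h_84 = 188;  h_85 = 149
  h_86 = 254;  h_87 = 149;  h_88 = 200;  h_89 = 121;  h_90 = 34;  h_91 = 113
  h_92 = 20;  h_93 = 189;  h_94 = 70;  h_95 = 45;  h_96 = 32;  h_97 = 225
  h_98 = 234;  h_99 = 73;  h_100 = 108;  h_101 = 101;  h_102 = 142;  h_103 = 69
  h_104 = 120;  h_105 = 201;  h_106 = 178;  h_107 = 161;  h_108 = 196;  h_109 = 141
  h_110 = 214;  h_111 = 221;  h_112 = 208;  h_113 = 49;  h_114 = 122;  h_115 = 121
  h_116 = 28;  h_117 = 53;  h_118 = 30;  h_119 = 245;  h_120 = 40;  h_121 = 25
  h_122 = 66;  h_123 = 209;  h_124 = 116;  h_125 = 93;  h_126 = 102;  h_127 = 141
  h_128 = 128;  h_129 = 129;  h_130 = 10;  h_131 = 169;  h_132 = 204;  h_133 = 5
  h_134 = 174;  h_135 = 165;  h_136 = 216;  h_137 = 105;  h_138 = 210;  h_139 = 1
  h_140 = 36;  h_141 = 45;  h_142 = 246;  h_143 = 61;  h_144 = 48;  h_145 = 209
  h_146 = 154;  h_147 = 217;  h_148 = 124;  h_149 = 213;  h_150 = 62;  h_151 = 85
  h_152 = 136;  h_153 = 185;  h_154 = 98;  h_155 = 49;  h_156 = 212;  h_157 = 253
  h_158 = 134;  h_159 = 237;  h_160 = 224;  h_161 = 33;  h_162 = 42;  h_163 = 9
  h_164 = 44;  h_165 = 165;  h_166 = 206;  h_167 = 5;  h_168 = 56;  h_169 = 9
  h_170 = 242;  h_171 = 97;  h_172 = 132;  h_173 = 205;  h_174 = 22;  h_175 = 157
  h_176 = 144;  h_177 = 113;  h_178 = 186;  h_179 = 57;  h_180 = 220;  h_181 = 117
  h_182 = 94;  h_183 = 181;  h_184 = 232;  h_185 = 89;  h_186 = 130;  h_187 = 145
  h_188 = 52;  h_189 = 157;  h_190 = 166;  h_191 = 77;  h_192 = 64;  h_193 = 193
  h_194 = 74;  h_195 = 105;  h_196 = 140;  h_197 = 69;  h_198 = 238;  h_199 = 101
  h_200 = 152;  h_201 = 169;  h_202 = 18;  h_203 = 193;  h_204 = 228;  h_205 = 109
  h_206 = 54;  h_207 = 253;  h_208 = 240;  h_209 = 17;  h_210 = 218;  h_211 = 153
  h_212 = 60;  h_213 = 21;  h_214 = 126;  h_215 = 21;  h_216 = 72;  h_217 = 249
  h_218 = 162;  h_219 = 241;  h_220 = 148;  h_221 = 61;  h_222 = 198;  h_223 = 173
  h_224 = 160;  h_225 = 97;  h_226 = 106;  h_227 = 201;  h_228 = 236;  h_229 = 229
  h_230 = 14;  h_231 = 197;  h_232 = 248;  h_233 = 73;  h_234 = 50;  h_235 = 33
  h_236 = 68;  h_237 = 13;  h_238 = 86;  h_239 = 93;  h_240 = 80;  h_241 = 177
  h_242 = 250;  h_243 = 249;  h_244 = 156;  h_245 = 181;  h_246 = 158;  h_247 = 117
  h_248 = 168;  h_249 = 153;  h_250 = 194;  h_251 = 81;  h_252 = 244;  h_253 = 221
  h_254 = 230;  h_255 = 13;  h_256 = 0;  h_257 = 1;  h_258 = 138;  h_259 = 41
  h_260 = 76;  h_261 = 133;  h_262 = 46;  h_263 = 37;  h_264 = 88;  h_265 = 233
  h_266 = 82;  h_267 = 129;  h_268 = 164;  h_269 = 173;  h_270 = 118;  h_271 = 189
  h_272 = 176;  h_273 = 81;  h_274 = 26;  h_275 = 89;  h_276 = 252;  h_277 = 85
  h_278 = 190;  h_279 = 213;  h_280 = 8;  h_281 = 57;  h_282 = 226;  h_283 = 177
  h_284 = 84;  h_285 = 125
h_286 = 138·125 + 197·84 = 6
h_287 = 138·6 + 197·125 = 109

109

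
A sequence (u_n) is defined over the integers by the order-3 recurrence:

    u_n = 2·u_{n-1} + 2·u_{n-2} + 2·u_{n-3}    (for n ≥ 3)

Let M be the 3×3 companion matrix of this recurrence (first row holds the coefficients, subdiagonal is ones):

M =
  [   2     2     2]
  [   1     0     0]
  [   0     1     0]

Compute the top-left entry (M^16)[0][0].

19979584

(M^16)[0][0] is the top entry after applying M 16 times to the unit state (1, 0, 0). Equivalently it is h_{18} for the auxiliary sequence (h_n) obeying the same recurrence with h_2 = 1 and h_i = 0 for 0 ≤ i < 2:
h_3 = 2·1 + 2·0 + 2·0 = 2
h_4 = 2·2 + 2·1 + 2·0 = 6
h_5 = 2·6 + 2·2 + 2·1 = 18
h_6 = 2·18 + 2·6 + 2·2 = 52
h_7 = 2·52 + 2·18 + 2·6 = 152
h_8 = 2·152 + 2·52 + 2·18 = 444
h_9 = 2·444 + 2·152 + 2·52 = 1296
h_10 = 2·1296 + 2·444 + 2·152 = 3784
h_11 = 2·3784 + 2·1296 + 2·444 = 11048
h_12 = 2·11048 + 2·3784 + 2·1296 = 32256
h_13 = 2·32256 + 2·11048 + 2·3784 = 94176
h_14 = 2·94176 + 2·32256 + 2·11048 = 274960
h_15 = 2·274960 + 2·94176 + 2·32256 = 802784
h_16 = 2·802784 + 2·274960 + 2·94176 = 2343840
h_17 = 2·2343840 + 2·802784 + 2·274960 = 6843168
h_18 = 2·6843168 + 2·2343840 + 2·802784 = 19979584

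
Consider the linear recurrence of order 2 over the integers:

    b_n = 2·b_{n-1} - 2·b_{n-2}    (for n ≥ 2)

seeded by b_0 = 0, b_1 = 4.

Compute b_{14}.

-512

b_2 = 2·4 + -2·0 = 8
b_3 = 2·8 + -2·4 = 8
b_4 = 2·8 + -2·8 = 0
b_5 = 2·0 + -2·8 = -16
b_6 = 2·-16 + -2·0 = -32
b_7 = 2·-32 + -2·-16 = -32
b_8 = 2·-32 + -2·-32 = 0
b_9 = 2·0 + -2·-32 = 64
b_10 = 2·64 + -2·0 = 128
b_11 = 2·128 + -2·64 = 128
b_12 = 2·128 + -2·128 = 0
b_13 = 2·0 + -2·128 = -256
b_14 = 2·-256 + -2·0 = -512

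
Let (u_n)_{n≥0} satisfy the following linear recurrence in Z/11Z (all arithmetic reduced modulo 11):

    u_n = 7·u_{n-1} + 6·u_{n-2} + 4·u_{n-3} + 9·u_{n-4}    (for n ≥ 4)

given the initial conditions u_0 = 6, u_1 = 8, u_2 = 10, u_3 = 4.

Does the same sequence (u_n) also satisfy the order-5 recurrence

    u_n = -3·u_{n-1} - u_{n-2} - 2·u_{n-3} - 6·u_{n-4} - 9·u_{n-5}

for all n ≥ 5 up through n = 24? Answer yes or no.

Terms u_0..u_24: 6, 8, 10, 4, 9, 1, 2, 4, 4, 3, 2, 7, 10, 4, 2, 9, 5, 1, 3, 7, 6, 6, 1, 9, 4
n=5: candidate gives 1, actual u_5 = 1 ✓
n=6: candidate gives 2, actual u_6 = 2 ✓
n=7: candidate gives 4, actual u_7 = 4 ✓
n=8: candidate gives 4, actual u_8 = 4 ✓
n=9: candidate gives 3, actual u_9 = 3 ✓
n=10: candidate gives 2, actual u_10 = 2 ✓
n=11: candidate gives 7, actual u_11 = 7 ✓
n=12: candidate gives 10, actual u_12 = 10 ✓
n=13: candidate gives 4, actual u_13 = 4 ✓
n=14: candidate gives 2, actual u_14 = 2 ✓
n=15: candidate gives 9, actual u_15 = 9 ✓
n=16: candidate gives 5, actual u_16 = 5 ✓
n=17: candidate gives 1, actual u_17 = 1 ✓
n=18: candidate gives 3, actual u_18 = 3 ✓
n=19: candidate gives 7, actual u_19 = 7 ✓
n=20: candidate gives 6, actual u_20 = 6 ✓
n=21: candidate gives 6, actual u_21 = 6 ✓
n=22: candidate gives 1, actual u_22 = 1 ✓
n=23: candidate gives 9, actual u_23 = 9 ✓
n=24: candidate gives 4, actual u_24 = 4 ✓

yes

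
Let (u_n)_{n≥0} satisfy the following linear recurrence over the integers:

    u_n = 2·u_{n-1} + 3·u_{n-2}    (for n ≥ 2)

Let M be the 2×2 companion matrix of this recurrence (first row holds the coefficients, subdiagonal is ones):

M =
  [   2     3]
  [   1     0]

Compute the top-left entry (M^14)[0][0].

3587227

(M^14)[0][0] is the top entry after applying M 14 times to the unit state (1, 0). Equivalently it is h_{15} for the auxiliary sequence (h_n) obeying the same recurrence with h_1 = 1 and h_i = 0 for 0 ≤ i < 1:
h_2 = 2·1 + 3·0 = 2
h_3 = 2·2 + 3·1 = 7
h_4 = 2·7 + 3·2 = 20
h_5 = 2·20 + 3·7 = 61
h_6 = 2·61 + 3·20 = 182
h_7 = 2·182 + 3·61 = 547
h_8 = 2·547 + 3·182 = 1640
h_9 = 2·1640 + 3·547 = 4921
h_10 = 2·4921 + 3·1640 = 14762
h_11 = 2·14762 + 3·4921 = 44287
h_12 = 2·44287 + 3·14762 = 132860
h_13 = 2·132860 + 3·44287 = 398581
h_14 = 2·398581 + 3·132860 = 1195742
h_15 = 2·1195742 + 3·398581 = 3587227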